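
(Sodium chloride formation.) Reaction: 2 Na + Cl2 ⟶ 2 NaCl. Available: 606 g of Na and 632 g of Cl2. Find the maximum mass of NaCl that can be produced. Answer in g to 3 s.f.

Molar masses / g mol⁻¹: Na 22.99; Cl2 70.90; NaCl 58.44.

n(Na) = 606.0 / 22.99 = 26.36 mol
n(Cl2) = 632.0 / 70.90 = 8.914 mol
n/ν → Na: 13.18, Cl2: 8.914; Cl2 is limiting.
n(NaCl) = (2/1) × 8.914 = 17.83 mol
mass = 17.83 × 58.44 = 1042 g

1040 g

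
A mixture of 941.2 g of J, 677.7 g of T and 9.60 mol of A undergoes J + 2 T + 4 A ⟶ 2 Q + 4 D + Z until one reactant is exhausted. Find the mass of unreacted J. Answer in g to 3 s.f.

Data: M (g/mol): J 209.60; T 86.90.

n(J) = 941.2 / 209.60 = 4.490 mol
n(T) = 677.7 / 86.90 = 7.799 mol
n(A) = 9.600 mol
n/ν → J: 4.490, T: 3.900, A: 2.400; A is limiting.
J consumed = (1/4) × 9.600 = 2.400 mol
J remaining = 4.490 − 2.400 = 2.090 mol
mass = 2.090 × 209.60 = 438.1 g

438 g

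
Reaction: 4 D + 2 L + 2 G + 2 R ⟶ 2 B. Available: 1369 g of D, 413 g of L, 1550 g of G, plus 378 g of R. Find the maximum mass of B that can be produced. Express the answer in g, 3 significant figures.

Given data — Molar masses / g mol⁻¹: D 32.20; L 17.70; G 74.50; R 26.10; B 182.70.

2650 g

n(D) = 1369 / 32.20 = 42.52 mol
n(L) = 413.0 / 17.70 = 23.33 mol
n(G) = 1550 / 74.50 = 20.81 mol
n(R) = 378.0 / 26.10 = 14.48 mol
n/ν for D = 42.52/4 = 10.63
n/ν for L = 23.33/2 = 11.67
n/ν for G = 20.81/2 = 10.41
n/ν for R = 14.48/2 = 7.240
Smallest n/ν is R → limiting reagent.
n(B) = (2/2) × 14.48 = 14.48 mol
mass = 14.48 × 182.70 = 2645 g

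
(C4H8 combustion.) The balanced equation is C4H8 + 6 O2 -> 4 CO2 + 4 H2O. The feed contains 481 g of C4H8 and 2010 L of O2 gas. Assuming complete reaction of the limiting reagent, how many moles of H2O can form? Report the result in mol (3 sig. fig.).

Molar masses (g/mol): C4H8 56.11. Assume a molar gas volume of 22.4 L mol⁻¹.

n(C4H8) = 481.0 / 56.11 = 8.572 mol
n(O2) = 2010 / 22.4 = 89.73 mol
n/ν for C4H8 = 8.572/1 = 8.572
n/ν for O2 = 89.73/6 = 14.96
Smallest n/ν is C4H8 → limiting reagent.
n(H2O) = (4/1) × 8.572 = 34.29 mol

34.3 mol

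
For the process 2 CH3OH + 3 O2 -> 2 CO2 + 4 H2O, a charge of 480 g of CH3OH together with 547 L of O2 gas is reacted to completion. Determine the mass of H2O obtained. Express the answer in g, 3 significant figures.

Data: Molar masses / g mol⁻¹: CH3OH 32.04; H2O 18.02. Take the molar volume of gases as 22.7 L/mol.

540 g

n(CH3OH) = 480.0 / 32.04 = 14.98 mol
n(O2) = 547.0 / 22.7 = 24.10 mol
n/ν for CH3OH = 14.98/2 = 7.490
n/ν for O2 = 24.10/3 = 8.033
Smallest n/ν is CH3OH → limiting reagent.
n(H2O) = (4/2) × 14.98 = 29.96 mol
mass = 29.96 × 18.02 = 539.9 g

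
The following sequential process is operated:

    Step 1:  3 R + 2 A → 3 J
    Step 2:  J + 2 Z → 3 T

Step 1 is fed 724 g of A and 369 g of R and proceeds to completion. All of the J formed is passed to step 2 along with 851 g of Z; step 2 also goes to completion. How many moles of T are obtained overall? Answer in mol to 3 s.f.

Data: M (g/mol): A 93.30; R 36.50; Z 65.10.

Step 1:
n(A) = 724.0 / 93.30 = 7.760 mol
n(R) = 369.0 / 36.50 = 10.11 mol
n/ν for A = 7.760/2 = 3.880
n/ν for R = 10.11/3 = 3.370
Smallest n/ν is R → limiting reagent.
n(J) produced = (3/3) × 10.11 = 10.11 mol
Step 2:
n(J) available = 10.11 mol
n(Z) = 851.0 / 65.10 = 13.07 mol
n/ν for J = 10.11/1 = 10.11
n/ν for Z = 13.07/2 = 6.535
Smallest n/ν is Z → limiting reagent.
n(T) = (3/2) × 13.07 = 19.61 mol

19.6 mol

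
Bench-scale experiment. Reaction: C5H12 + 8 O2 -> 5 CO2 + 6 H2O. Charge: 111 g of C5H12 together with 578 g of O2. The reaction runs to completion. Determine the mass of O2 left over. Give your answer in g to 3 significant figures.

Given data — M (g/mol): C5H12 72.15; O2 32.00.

184 g

n(C5H12) = 111.0 / 72.15 = 1.538 mol
n(O2) = 578.0 / 32.00 = 18.06 mol
n/ν for C5H12 = 1.538/1 = 1.538
n/ν for O2 = 18.06/8 = 2.258
Smallest n/ν is C5H12 → limiting reagent.
O2 consumed = (8/1) × 1.538 = 12.30 mol
O2 remaining = 18.06 − 12.30 = 5.760 mol
mass = 5.760 × 32.00 = 184.3 g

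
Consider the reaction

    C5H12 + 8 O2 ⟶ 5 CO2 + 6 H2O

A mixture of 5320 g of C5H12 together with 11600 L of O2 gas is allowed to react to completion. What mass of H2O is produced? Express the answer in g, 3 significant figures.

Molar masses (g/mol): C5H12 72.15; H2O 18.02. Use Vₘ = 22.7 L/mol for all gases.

6910 g

n(C5H12) = 5320 / 72.15 = 73.74 mol
n(O2) = 11600 / 22.7 = 511.0 mol
n/ν for C5H12 = 73.74/1 = 73.74
n/ν for O2 = 511.0/8 = 63.88
Smallest n/ν is O2 → limiting reagent.
n(H2O) = (6/8) × 511.0 = 383.3 mol
mass = 383.3 × 18.02 = 6907 g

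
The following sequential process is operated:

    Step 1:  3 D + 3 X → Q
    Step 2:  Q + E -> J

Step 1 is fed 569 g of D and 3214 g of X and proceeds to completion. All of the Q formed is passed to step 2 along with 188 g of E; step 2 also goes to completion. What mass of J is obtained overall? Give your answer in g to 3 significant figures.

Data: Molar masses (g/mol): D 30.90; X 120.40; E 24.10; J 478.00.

Step 1:
n(D) = 569.0 / 30.90 = 18.41 mol
n(X) = 3214 / 120.40 = 26.69 mol
n/ν for D = 18.41/3 = 6.137
n/ν for X = 26.69/3 = 8.897
Smallest n/ν is D → limiting reagent.
n(Q) produced = (1/3) × 18.41 = 6.137 mol
Step 2:
n(Q) available = 6.137 mol
n(E) = 188.0 / 24.10 = 7.801 mol
n/ν for Q = 6.137/1 = 6.137
n/ν for E = 7.801/1 = 7.801
Smallest n/ν is Q → limiting reagent.
n(J) = (1/1) × 6.137 = 6.137 mol
mass = 6.137 × 478.00 = 2933 g

2930 g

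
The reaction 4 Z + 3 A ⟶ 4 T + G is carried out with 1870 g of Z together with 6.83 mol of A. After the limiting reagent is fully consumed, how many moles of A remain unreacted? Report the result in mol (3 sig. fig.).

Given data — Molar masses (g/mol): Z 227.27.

0.659 mol

n(Z) = 1870 / 227.27 = 8.228 mol
n(A) = 6.830 mol
n/ν for Z = 8.228/4 = 2.057
n/ν for A = 6.830/3 = 2.277
Smallest n/ν is Z → limiting reagent.
A consumed = (3/4) × 8.228 = 6.171 mol
A remaining = 6.830 − 6.171 = 0.6590 mol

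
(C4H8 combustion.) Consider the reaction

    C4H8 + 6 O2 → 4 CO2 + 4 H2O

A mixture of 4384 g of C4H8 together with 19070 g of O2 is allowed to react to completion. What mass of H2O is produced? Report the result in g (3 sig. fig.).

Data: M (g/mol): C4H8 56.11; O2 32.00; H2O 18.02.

n(C4H8) = 4384 / 56.11 = 78.13 mol
n(O2) = 19070 / 32.00 = 595.9 mol
n/ν for C4H8 = 78.13/1 = 78.13
n/ν for O2 = 595.9/6 = 99.32
Smallest n/ν is C4H8 → limiting reagent.
n(H2O) = (4/1) × 78.13 = 312.5 mol
mass = 312.5 × 18.02 = 5631 g

5630 g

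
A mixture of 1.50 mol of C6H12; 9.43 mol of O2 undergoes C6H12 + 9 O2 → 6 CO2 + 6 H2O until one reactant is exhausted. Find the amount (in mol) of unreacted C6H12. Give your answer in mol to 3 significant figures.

n(C6H12) = 1.500 mol
n(O2) = 9.430 mol
n/ν for C6H12 = 1.500/1 = 1.500
n/ν for O2 = 9.430/9 = 1.048
Smallest n/ν is O2 → limiting reagent.
C6H12 consumed = (1/9) × 9.430 = 1.048 mol
C6H12 remaining = 1.500 − 1.048 = 0.4520 mol

0.452 mol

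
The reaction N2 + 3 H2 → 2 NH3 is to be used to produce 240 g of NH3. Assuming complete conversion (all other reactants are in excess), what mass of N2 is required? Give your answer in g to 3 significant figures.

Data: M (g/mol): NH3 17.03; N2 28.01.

197 g

n(NH3) = 240 / 17.03 = 14.09 mol
n(N2) = (1/2) × 14.09 = 7.045 mol
mass = 7.045 × 28.01 = 197.3 g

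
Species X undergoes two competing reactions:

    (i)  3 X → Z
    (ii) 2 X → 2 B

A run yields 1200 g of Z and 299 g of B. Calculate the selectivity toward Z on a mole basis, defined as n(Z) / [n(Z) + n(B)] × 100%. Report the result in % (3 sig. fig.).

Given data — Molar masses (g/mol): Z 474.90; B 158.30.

57.2 %

n(Z) = 1200 / 474.90 = 2.527 mol
n(B) = 299 / 158.30 = 1.889 mol
selectivity = 2.527/(2.527+1.889) × 100 = 57.22 %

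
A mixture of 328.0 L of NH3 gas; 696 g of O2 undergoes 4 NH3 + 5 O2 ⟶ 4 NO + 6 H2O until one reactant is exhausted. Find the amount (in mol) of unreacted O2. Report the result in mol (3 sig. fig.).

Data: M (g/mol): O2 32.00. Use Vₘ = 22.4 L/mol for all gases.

n(NH3) = 328.0 / 22.4 = 14.64 mol
n(O2) = 696.0 / 32.00 = 21.75 mol
n/ν for NH3 = 14.64/4 = 3.660
n/ν for O2 = 21.75/5 = 4.350
Smallest n/ν is NH3 → limiting reagent.
O2 consumed = (5/4) × 14.64 = 18.30 mol
O2 remaining = 21.75 − 18.30 = 3.450 mol

3.45 mol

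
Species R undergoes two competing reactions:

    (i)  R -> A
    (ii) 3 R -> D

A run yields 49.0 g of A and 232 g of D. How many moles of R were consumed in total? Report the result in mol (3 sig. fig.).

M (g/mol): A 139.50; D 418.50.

n(A) = 49.0 / 139.50 = 0.3513 mol
n(D) = 232 / 418.50 = 0.5544 mol
n(R) via (i) = (1/1)×0.3513 = 0.3513 mol
n(R) via (ii) = (3/1)×0.5544 = 1.663 mol
total n(R) = 0.3513 + 1.663 = 2.014 mol

2.01 mol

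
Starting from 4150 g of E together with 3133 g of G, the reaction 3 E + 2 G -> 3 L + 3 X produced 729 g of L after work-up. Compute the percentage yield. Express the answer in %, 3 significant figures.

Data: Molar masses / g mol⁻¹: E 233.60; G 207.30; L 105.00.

n(E) = 4150 / 233.60 = 17.77 mol
n(G) = 3133 / 207.30 = 15.11 mol
n/ν for E = 17.77/3 = 5.923
n/ν for G = 15.11/2 = 7.555
Smallest n/ν is E → limiting reagent.
theoretical n(L) = (3/3) × 17.77 = 17.77 mol → 1866 g
% yield = 729 / 1866 × 100 = 39.07 %

39.1 %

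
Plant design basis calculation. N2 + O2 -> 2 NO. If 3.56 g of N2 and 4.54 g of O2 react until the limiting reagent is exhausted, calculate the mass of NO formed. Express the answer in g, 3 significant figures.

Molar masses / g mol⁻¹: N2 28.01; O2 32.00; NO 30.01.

7.63 g

n(N2) = 3.560 / 28.01 = 0.1271 mol
n(O2) = 4.540 / 32.00 = 0.1419 mol
n/ν → N2: 0.1271, O2: 0.1419; N2 is limiting.
n(NO) = (2/1) × 0.1271 = 0.2542 mol
mass = 0.2542 × 30.01 = 7.629 g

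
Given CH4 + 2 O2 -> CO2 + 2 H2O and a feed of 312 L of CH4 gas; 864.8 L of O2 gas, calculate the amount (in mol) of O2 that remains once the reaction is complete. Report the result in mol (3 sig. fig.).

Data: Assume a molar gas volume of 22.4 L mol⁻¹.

10.8 mol

n(CH4) = 312.0 / 22.4 = 13.93 mol
n(O2) = 864.8 / 22.4 = 38.61 mol
n/ν → CH4: 13.93, O2: 19.31; CH4 is limiting.
O2 consumed = (2/1) × 13.93 = 27.86 mol
O2 remaining = 38.61 − 27.86 = 10.75 mol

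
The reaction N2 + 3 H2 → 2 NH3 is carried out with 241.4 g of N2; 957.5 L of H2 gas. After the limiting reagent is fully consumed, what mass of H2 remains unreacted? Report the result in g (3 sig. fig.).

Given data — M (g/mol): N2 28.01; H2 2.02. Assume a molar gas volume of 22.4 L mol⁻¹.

34.1 g

n(N2) = 241.4 / 28.01 = 8.618 mol
n(H2) = 957.5 / 22.4 = 42.75 mol
n/ν for N2 = 8.618/1 = 8.618
n/ν for H2 = 42.75/3 = 14.25
Smallest n/ν is N2 → limiting reagent.
H2 consumed = (3/1) × 8.618 = 25.85 mol
H2 remaining = 42.75 − 25.85 = 16.90 mol
mass = 16.90 × 2.02 = 34.14 g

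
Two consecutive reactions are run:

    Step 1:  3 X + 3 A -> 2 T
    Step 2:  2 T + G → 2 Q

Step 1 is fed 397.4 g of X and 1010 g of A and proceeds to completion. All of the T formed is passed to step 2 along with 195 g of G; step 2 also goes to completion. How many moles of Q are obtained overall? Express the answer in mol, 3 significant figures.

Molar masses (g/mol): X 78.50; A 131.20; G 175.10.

2.23 mol

Step 1:
n(X) = 397.4 / 78.50 = 5.062 mol
n(A) = 1010 / 131.20 = 7.698 mol
n/ν → X: 1.687, A: 2.566; X is limiting.
n(T) produced = (2/3) × 5.062 = 3.375 mol
Step 2:
n(T) available = 3.375 mol
n(G) = 195.0 / 175.10 = 1.114 mol
n/ν → T: 1.688, G: 1.114; G is limiting.
n(Q) = (2/1) × 1.114 = 2.228 mol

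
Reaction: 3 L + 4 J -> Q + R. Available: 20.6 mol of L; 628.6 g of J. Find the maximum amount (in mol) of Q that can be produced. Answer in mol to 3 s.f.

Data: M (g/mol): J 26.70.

5.89 mol

n(L) = 20.60 mol
n(J) = 628.6 / 26.70 = 23.54 mol
n/ν for L = 20.60/3 = 6.867
n/ν for J = 23.54/4 = 5.885
Smallest n/ν is J → limiting reagent.
n(Q) = (1/4) × 23.54 = 5.885 mol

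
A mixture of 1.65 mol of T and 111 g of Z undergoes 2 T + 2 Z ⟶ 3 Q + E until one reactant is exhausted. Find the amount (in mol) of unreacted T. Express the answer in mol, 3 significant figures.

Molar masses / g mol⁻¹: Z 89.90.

n(T) = 1.650 mol
n(Z) = 111.0 / 89.90 = 1.235 mol
n/ν for T = 1.650/2 = 0.8250
n/ν for Z = 1.235/2 = 0.6175
Smallest n/ν is Z → limiting reagent.
T consumed = (2/2) × 1.235 = 1.235 mol
T remaining = 1.650 − 1.235 = 0.4150 mol

0.415 mol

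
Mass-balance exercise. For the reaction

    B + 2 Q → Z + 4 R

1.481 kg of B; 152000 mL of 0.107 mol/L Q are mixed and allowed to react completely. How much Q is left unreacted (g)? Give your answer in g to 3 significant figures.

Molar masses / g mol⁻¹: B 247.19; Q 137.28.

n(B) = 1.481×1000 / 247.19 = 5.991 mol
n(Q) = 0.107 × 152000/1000 = 16.26 mol
n/ν for B = 5.991/1 = 5.991
n/ν for Q = 16.26/2 = 8.130
Smallest n/ν is B → limiting reagent.
Q consumed = (2/1) × 5.991 = 11.98 mol
Q remaining = 16.26 − 11.98 = 4.280 mol
mass = 4.280 × 137.28 = 587.6 g

588 g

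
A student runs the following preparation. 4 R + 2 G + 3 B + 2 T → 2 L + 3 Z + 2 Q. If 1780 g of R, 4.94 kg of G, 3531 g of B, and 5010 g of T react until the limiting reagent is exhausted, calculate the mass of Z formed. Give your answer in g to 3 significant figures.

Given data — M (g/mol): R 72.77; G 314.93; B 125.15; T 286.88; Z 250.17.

n(R) = 1780 / 72.77 = 24.46 mol
n(G) = 4.940×1000 / 314.93 = 15.69 mol
n(B) = 3531 / 125.15 = 28.21 mol
n(T) = 5010 / 286.88 = 17.46 mol
n/ν for R = 24.46/4 = 6.115
n/ν for G = 15.69/2 = 7.845
n/ν for B = 28.21/3 = 9.403
n/ν for T = 17.46/2 = 8.730
Smallest n/ν is R → limiting reagent.
n(Z) = (3/4) × 24.46 = 18.35 mol
mass = 18.35 × 250.17 = 4591 g

4590 g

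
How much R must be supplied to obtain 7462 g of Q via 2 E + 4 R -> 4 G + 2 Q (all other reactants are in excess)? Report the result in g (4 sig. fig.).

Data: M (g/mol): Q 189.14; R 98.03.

7735 g

n(Q) = 7462 / 189.14 = 39.45 mol
n(R) = (4/2) × 39.45 = 78.90 mol
mass = 78.90 × 98.03 = 7735 g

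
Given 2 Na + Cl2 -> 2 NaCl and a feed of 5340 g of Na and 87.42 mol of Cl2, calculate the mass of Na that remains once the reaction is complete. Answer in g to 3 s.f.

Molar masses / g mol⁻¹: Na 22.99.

1320 g

n(Na) = 5340 / 22.99 = 232.3 mol
n(Cl2) = 87.42 mol
n/ν → Na: 116.2, Cl2: 87.42; Cl2 is limiting.
Na consumed = (2/1) × 87.42 = 174.8 mol
Na remaining = 232.3 − 174.8 = 57.50 mol
mass = 57.50 × 22.99 = 1322 g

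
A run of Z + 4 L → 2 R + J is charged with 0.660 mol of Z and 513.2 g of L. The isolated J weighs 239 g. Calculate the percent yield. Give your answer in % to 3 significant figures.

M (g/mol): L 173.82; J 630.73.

n(Z) = 0.6600 mol
n(L) = 513.2 / 173.82 = 2.952 mol
n/ν for Z = 0.6600/1 = 0.6600
n/ν for L = 2.952/4 = 0.7380
Smallest n/ν is Z → limiting reagent.
theoretical n(J) = (1/1) × 0.6600 = 0.6600 mol → 416.3 g
% yield = 239 / 416.3 × 100 = 57.41 %

57.4 %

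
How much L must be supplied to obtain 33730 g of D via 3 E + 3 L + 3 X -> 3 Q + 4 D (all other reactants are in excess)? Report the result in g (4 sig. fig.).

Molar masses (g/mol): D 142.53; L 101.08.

n(D) = 33730 / 142.53 = 236.7 mol
n(L) = (3/4) × 236.7 = 177.5 mol
mass = 177.5 × 101.08 = 17940 g

17940 g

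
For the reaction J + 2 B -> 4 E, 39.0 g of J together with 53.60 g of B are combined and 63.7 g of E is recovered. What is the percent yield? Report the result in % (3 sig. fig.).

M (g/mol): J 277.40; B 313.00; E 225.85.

82.4 %

n(J) = 39.00 / 277.40 = 0.1406 mol
n(B) = 53.60 / 313.00 = 0.1712 mol
n/ν for J = 0.1406/1 = 0.1406
n/ν for B = 0.1712/2 = 0.08560
Smallest n/ν is B → limiting reagent.
theoretical n(E) = (4/2) × 0.1712 = 0.3424 mol → 77.33 g
% yield = 63.7 / 77.33 × 100 = 82.37 %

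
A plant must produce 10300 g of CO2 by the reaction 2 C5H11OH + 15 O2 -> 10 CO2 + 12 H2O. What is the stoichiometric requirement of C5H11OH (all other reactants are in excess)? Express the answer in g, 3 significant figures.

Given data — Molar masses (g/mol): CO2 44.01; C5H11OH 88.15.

4130 g

n(CO2) = 10300 / 44.01 = 234.0 mol
n(C5H11OH) = (2/10) × 234.0 = 46.80 mol
mass = 46.80 × 88.15 = 4125 g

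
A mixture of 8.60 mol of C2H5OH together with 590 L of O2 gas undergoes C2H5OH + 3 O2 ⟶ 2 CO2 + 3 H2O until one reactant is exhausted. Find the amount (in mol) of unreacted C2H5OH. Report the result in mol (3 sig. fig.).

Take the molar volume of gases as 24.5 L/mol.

0.573 mol

n(C2H5OH) = 8.600 mol
n(O2) = 590.0 / 24.5 = 24.08 mol
n/ν for C2H5OH = 8.600/1 = 8.600
n/ν for O2 = 24.08/3 = 8.027
Smallest n/ν is O2 → limiting reagent.
C2H5OH consumed = (1/3) × 24.08 = 8.027 mol
C2H5OH remaining = 8.600 − 8.027 = 0.5730 mol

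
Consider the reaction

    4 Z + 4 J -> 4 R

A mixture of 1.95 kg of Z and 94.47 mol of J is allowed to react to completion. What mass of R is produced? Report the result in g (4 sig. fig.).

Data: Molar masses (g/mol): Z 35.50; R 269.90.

n(Z) = 1.950×1000 / 35.50 = 54.93 mol
n(J) = 94.47 mol
n/ν for Z = 54.93/4 = 13.73
n/ν for J = 94.47/4 = 23.62
Smallest n/ν is Z → limiting reagent.
n(R) = (4/4) × 54.93 = 54.93 mol
mass = 54.93 × 269.90 = 14830 g

14830 g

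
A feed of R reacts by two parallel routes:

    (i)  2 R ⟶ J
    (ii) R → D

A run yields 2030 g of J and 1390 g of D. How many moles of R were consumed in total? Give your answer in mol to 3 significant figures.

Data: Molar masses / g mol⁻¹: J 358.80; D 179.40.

19.1 mol

n(J) = 2030 / 358.80 = 5.658 mol
n(D) = 1390 / 179.40 = 7.748 mol
n(R) via (i) = (2/1)×5.658 = 11.32 mol
n(R) via (ii) = (1/1)×7.748 = 7.748 mol
total n(R) = 11.32 + 7.748 = 19.07 mol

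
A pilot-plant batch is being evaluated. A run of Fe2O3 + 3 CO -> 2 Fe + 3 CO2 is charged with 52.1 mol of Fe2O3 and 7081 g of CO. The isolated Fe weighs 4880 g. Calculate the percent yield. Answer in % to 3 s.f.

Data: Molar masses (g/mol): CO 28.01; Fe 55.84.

n(Fe2O3) = 52.10 mol
n(CO) = 7081 / 28.01 = 252.8 mol
n/ν for Fe2O3 = 52.10/1 = 52.10
n/ν for CO = 252.8/3 = 84.27
Smallest n/ν is Fe2O3 → limiting reagent.
theoretical n(Fe) = (2/1) × 52.10 = 104.2 mol → 5819 g
% yield = 4880 / 5819 × 100 = 83.86 %

83.9 %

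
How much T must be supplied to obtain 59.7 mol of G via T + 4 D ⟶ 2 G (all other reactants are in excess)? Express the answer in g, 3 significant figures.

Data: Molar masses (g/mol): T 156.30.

4670 g

n(G) = 59.70 mol
n(T) = (1/2) × 59.70 = 29.85 mol
mass = 29.85 × 156.30 = 4666 g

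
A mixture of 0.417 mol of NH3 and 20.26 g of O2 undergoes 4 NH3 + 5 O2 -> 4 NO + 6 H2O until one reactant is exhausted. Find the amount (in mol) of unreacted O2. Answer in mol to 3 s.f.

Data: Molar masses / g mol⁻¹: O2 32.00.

n(NH3) = 0.4170 mol
n(O2) = 20.26 / 32.00 = 0.6331 mol
n/ν for NH3 = 0.4170/4 = 0.1043
n/ν for O2 = 0.6331/5 = 0.1266
Smallest n/ν is NH3 → limiting reagent.
O2 consumed = (5/4) × 0.4170 = 0.5213 mol
O2 remaining = 0.6331 − 0.5213 = 0.1118 mol

0.112 mol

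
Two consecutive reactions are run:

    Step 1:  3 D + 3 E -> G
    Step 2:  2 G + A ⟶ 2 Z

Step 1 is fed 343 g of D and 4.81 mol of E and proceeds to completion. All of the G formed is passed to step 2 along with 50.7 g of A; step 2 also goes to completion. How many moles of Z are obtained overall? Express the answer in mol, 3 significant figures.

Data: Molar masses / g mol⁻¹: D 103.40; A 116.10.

0.873 mol

Step 1:
n(D) = 343.0 / 103.40 = 3.317 mol
n(E) = 4.810 mol
n/ν for D = 3.317/3 = 1.106
n/ν for E = 4.810/3 = 1.603
Smallest n/ν is D → limiting reagent.
n(G) produced = (1/3) × 3.317 = 1.106 mol
Step 2:
n(G) available = 1.106 mol
n(A) = 50.70 / 116.10 = 0.4367 mol
n/ν for G = 1.106/2 = 0.5530
n/ν for A = 0.4367/1 = 0.4367
Smallest n/ν is A → limiting reagent.
n(Z) = (2/1) × 0.4367 = 0.8734 mol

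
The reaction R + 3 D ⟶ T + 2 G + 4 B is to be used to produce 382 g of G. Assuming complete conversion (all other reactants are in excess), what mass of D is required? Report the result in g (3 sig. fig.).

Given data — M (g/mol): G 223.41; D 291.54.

n(G) = 382 / 223.41 = 1.710 mol
n(D) = (3/2) × 1.710 = 2.565 mol
mass = 2.565 × 291.54 = 747.8 g

748 g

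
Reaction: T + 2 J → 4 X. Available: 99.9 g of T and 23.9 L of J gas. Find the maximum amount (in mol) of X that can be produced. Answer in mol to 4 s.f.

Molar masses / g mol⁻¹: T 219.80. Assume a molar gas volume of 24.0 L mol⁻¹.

1.818 mol

n(T) = 99.90 / 219.80 = 0.4545 mol
n(J) = 23.90 / 24.0 = 0.9958 mol
n/ν → T: 0.4545, J: 0.4979; T is limiting.
n(X) = (4/1) × 0.4545 = 1.818 mol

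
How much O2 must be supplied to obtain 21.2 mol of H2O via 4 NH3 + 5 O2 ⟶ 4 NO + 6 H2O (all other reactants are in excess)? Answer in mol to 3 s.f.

n(H2O) = 21.20 mol
n(O2) = (5/6) × 21.20 = 17.67 mol

17.7 mol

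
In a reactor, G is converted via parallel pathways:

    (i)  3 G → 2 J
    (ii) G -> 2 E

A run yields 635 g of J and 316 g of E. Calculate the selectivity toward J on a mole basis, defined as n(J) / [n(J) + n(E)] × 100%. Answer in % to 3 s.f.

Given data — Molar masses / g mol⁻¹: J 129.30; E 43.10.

40.1 %

n(J) = 635 / 129.30 = 4.911 mol
n(E) = 316 / 43.10 = 7.332 mol
selectivity = 4.911/(4.911+7.332) × 100 = 40.11 %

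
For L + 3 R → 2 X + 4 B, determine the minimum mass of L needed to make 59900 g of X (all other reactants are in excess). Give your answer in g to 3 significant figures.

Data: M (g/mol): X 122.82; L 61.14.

n(X) = 59900 / 122.82 = 487.7 mol
n(L) = (1/2) × 487.7 = 243.9 mol
mass = 243.9 × 61.14 = 14910 g

14900 g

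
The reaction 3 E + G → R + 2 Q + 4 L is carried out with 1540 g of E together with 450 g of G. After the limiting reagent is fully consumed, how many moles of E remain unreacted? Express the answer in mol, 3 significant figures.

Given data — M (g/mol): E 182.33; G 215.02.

2.17 mol

n(E) = 1540 / 182.33 = 8.446 mol
n(G) = 450.0 / 215.02 = 2.093 mol
n/ν for E = 8.446/3 = 2.815
n/ν for G = 2.093/1 = 2.093
Smallest n/ν is G → limiting reagent.
E consumed = (3/1) × 2.093 = 6.279 mol
E remaining = 8.446 − 6.279 = 2.167 mol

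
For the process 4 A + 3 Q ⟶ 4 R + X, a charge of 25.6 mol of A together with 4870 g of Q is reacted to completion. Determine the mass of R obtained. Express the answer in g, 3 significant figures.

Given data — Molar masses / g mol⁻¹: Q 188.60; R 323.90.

8290 g

n(A) = 25.60 mol
n(Q) = 4870 / 188.60 = 25.82 mol
n/ν → A: 6.400, Q: 8.607; A is limiting.
n(R) = (4/4) × 25.60 = 25.60 mol
mass = 25.60 × 323.90 = 8292 g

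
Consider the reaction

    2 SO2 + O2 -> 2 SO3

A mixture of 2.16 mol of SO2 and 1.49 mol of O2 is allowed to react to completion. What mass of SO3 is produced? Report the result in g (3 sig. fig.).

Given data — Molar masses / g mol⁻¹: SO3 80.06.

173 g

n(SO2) = 2.160 mol
n(O2) = 1.490 mol
n/ν for SO2 = 2.160/2 = 1.080
n/ν for O2 = 1.490/1 = 1.490
Smallest n/ν is SO2 → limiting reagent.
n(SO3) = (2/2) × 2.160 = 2.160 mol
mass = 2.160 × 80.06 = 172.9 g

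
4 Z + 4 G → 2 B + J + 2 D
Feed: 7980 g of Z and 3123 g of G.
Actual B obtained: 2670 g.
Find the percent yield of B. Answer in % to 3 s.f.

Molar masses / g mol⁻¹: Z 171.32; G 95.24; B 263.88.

61.7 %

n(Z) = 7980 / 171.32 = 46.58 mol
n(G) = 3123 / 95.24 = 32.79 mol
n/ν for Z = 46.58/4 = 11.65
n/ν for G = 32.79/4 = 8.198
Smallest n/ν is G → limiting reagent.
theoretical n(B) = (2/4) × 32.79 = 16.40 mol → 4328 g
% yield = 2670 / 4328 × 100 = 61.69 %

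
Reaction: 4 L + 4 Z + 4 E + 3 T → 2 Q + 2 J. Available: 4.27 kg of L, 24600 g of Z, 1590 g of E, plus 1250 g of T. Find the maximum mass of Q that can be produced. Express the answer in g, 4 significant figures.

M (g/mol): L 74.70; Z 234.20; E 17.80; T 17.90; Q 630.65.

18020 g

n(L) = 4.270×1000 / 74.70 = 57.16 mol
n(Z) = 24600 / 234.20 = 105.0 mol
n(E) = 1590 / 17.80 = 89.33 mol
n(T) = 1250 / 17.90 = 69.83 mol
n/ν for L = 57.16/4 = 14.29
n/ν for Z = 105.0/4 = 26.25
n/ν for E = 89.33/4 = 22.33
n/ν for T = 69.83/3 = 23.28
Smallest n/ν is L → limiting reagent.
n(Q) = (2/4) × 57.16 = 28.58 mol
mass = 28.58 × 630.65 = 18020 g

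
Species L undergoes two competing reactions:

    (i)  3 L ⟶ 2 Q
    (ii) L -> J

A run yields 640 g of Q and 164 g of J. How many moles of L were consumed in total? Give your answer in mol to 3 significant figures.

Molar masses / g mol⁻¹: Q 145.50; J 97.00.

8.29 mol

n(Q) = 640 / 145.50 = 4.399 mol
n(J) = 164 / 97.00 = 1.691 mol
n(L) via (i) = (3/2)×4.399 = 6.599 mol
n(L) via (ii) = (1/1)×1.691 = 1.691 mol
total n(L) = 6.599 + 1.691 = 8.290 mol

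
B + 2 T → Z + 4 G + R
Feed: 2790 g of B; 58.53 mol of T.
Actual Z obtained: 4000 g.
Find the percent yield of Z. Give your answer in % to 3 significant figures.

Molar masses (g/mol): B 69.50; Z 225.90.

60.5 %

n(B) = 2790 / 69.50 = 40.14 mol
n(T) = 58.53 mol
n/ν for B = 40.14/1 = 40.14
n/ν for T = 58.53/2 = 29.27
Smallest n/ν is T → limiting reagent.
theoretical n(Z) = (1/2) × 58.53 = 29.27 mol → 6612 g
% yield = 4000 / 6612 × 100 = 60.50 %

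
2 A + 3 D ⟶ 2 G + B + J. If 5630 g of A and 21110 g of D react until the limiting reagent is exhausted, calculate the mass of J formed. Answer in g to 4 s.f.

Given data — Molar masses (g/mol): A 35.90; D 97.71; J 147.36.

n(A) = 5630 / 35.90 = 156.8 mol
n(D) = 21110 / 97.71 = 216.0 mol
n/ν → A: 78.40, D: 72.00; D is limiting.
n(J) = (1/3) × 216.0 = 72.00 mol
mass = 72.00 × 147.36 = 10610 g

10610 g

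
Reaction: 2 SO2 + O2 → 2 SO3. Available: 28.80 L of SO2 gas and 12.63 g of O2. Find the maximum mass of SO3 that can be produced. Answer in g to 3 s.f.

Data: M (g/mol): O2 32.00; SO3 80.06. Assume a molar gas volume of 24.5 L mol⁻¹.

n(SO2) = 28.80 / 24.5 = 1.176 mol
n(O2) = 12.63 / 32.00 = 0.3947 mol
n/ν for SO2 = 1.176/2 = 0.5880
n/ν for O2 = 0.3947/1 = 0.3947
Smallest n/ν is O2 → limiting reagent.
n(SO3) = (2/1) × 0.3947 = 0.7894 mol
mass = 0.7894 × 80.06 = 63.20 g

63.2 g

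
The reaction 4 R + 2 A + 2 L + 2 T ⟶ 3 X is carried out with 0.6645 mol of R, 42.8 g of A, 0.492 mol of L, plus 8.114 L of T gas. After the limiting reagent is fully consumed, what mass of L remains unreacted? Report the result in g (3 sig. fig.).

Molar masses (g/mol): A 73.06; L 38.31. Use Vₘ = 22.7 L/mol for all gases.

6.12 g

n(R) = 0.6645 mol
n(A) = 42.80 / 73.06 = 0.5858 mol
n(L) = 0.4920 mol
n(T) = 8.114 / 22.7 = 0.3574 mol
n/ν for R = 0.6645/4 = 0.1661
n/ν for A = 0.5858/2 = 0.2929
n/ν for L = 0.4920/2 = 0.2460
n/ν for T = 0.3574/2 = 0.1787
Smallest n/ν is R → limiting reagent.
L consumed = (2/4) × 0.6645 = 0.3323 mol
L remaining = 0.4920 − 0.3323 = 0.1597 mol
mass = 0.1597 × 38.31 = 6.118 g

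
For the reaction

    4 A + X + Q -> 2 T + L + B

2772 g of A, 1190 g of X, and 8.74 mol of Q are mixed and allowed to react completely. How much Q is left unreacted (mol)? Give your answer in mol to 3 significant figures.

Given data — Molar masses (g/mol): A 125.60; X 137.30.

n(A) = 2772 / 125.60 = 22.07 mol
n(X) = 1190 / 137.30 = 8.667 mol
n(Q) = 8.740 mol
n/ν → A: 5.518, X: 8.667, Q: 8.740; A is limiting.
Q consumed = (1/4) × 22.07 = 5.518 mol
Q remaining = 8.740 − 5.518 = 3.222 mol

3.22 mol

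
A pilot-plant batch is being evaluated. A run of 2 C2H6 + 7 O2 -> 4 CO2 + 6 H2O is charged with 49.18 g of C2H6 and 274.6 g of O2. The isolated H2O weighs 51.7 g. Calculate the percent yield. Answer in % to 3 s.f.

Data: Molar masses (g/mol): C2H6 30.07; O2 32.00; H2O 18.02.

58.5 %

n(C2H6) = 49.18 / 30.07 = 1.636 mol
n(O2) = 274.6 / 32.00 = 8.581 mol
n/ν for C2H6 = 1.636/2 = 0.8180
n/ν for O2 = 8.581/7 = 1.226
Smallest n/ν is C2H6 → limiting reagent.
theoretical n(H2O) = (6/2) × 1.636 = 4.908 mol → 88.44 g
% yield = 51.7 / 88.44 × 100 = 58.46 %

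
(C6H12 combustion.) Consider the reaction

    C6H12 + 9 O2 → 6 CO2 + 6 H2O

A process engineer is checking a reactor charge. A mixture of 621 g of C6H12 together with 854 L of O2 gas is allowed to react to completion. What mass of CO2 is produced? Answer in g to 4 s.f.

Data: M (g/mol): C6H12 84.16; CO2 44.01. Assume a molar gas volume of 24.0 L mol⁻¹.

1044 g

n(C6H12) = 621.0 / 84.16 = 7.379 mol
n(O2) = 854.0 / 24.0 = 35.58 mol
n/ν for C6H12 = 7.379/1 = 7.379
n/ν for O2 = 35.58/9 = 3.953
Smallest n/ν is O2 → limiting reagent.
n(CO2) = (6/9) × 35.58 = 23.72 mol
mass = 23.72 × 44.01 = 1044 g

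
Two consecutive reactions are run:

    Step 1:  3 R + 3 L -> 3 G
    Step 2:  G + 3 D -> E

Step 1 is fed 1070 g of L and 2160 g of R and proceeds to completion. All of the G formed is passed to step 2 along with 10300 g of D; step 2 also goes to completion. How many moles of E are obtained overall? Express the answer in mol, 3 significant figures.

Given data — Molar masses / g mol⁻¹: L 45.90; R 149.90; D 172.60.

Step 1:
n(L) = 1070 / 45.90 = 23.31 mol
n(R) = 2160 / 149.90 = 14.41 mol
n/ν → L: 7.770, R: 4.803; R is limiting.
n(G) produced = (3/3) × 14.41 = 14.41 mol
Step 2:
n(G) available = 14.41 mol
n(D) = 10300 / 172.60 = 59.68 mol
n/ν → G: 14.41, D: 19.89; G is limiting.
n(E) = (1/1) × 14.41 = 14.41 mol

14.4 mol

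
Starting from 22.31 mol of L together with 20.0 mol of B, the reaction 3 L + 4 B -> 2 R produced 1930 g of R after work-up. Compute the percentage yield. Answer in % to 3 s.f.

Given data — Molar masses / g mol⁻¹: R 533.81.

36.2 %

n(L) = 22.31 mol
n(B) = 20.00 mol
n/ν for L = 22.31/3 = 7.437
n/ν for B = 20.00/4 = 5.000
Smallest n/ν is B → limiting reagent.
theoretical n(R) = (2/4) × 20.00 = 10.00 mol → 5338 g
% yield = 1930 / 5338 × 100 = 36.16 %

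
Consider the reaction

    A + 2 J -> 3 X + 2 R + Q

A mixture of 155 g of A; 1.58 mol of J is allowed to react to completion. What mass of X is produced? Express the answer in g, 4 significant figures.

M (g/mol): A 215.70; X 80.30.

173.1 g

n(A) = 155.0 / 215.70 = 0.7186 mol
n(J) = 1.580 mol
n/ν for A = 0.7186/1 = 0.7186
n/ν for J = 1.580/2 = 0.7900
Smallest n/ν is A → limiting reagent.
n(X) = (3/1) × 0.7186 = 2.156 mol
mass = 2.156 × 80.30 = 173.1 g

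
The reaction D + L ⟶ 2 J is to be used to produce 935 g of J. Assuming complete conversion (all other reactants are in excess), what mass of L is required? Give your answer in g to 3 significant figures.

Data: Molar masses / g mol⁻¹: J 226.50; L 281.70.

n(J) = 935 / 226.50 = 4.128 mol
n(L) = (1/2) × 4.128 = 2.064 mol
mass = 2.064 × 281.70 = 581.4 g

581 g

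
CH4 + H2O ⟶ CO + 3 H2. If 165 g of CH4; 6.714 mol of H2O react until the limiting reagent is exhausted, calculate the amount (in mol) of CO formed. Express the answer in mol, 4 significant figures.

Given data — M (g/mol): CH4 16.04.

6.714 mol

n(CH4) = 165.0 / 16.04 = 10.29 mol
n(H2O) = 6.714 mol
n/ν for CH4 = 10.29/1 = 10.29
n/ν for H2O = 6.714/1 = 6.714
Smallest n/ν is H2O → limiting reagent.
n(CO) = (1/1) × 6.714 = 6.714 mol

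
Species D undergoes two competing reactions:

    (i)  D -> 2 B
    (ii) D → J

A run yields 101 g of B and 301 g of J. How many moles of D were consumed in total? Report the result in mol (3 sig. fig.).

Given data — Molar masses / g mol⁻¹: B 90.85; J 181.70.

2.21 mol

n(B) = 101 / 90.85 = 1.112 mol
n(J) = 301 / 181.70 = 1.657 mol
n(D) via (i) = (1/2)×1.112 = 0.5560 mol
n(D) via (ii) = (1/1)×1.657 = 1.657 mol
total n(D) = 0.5560 + 1.657 = 2.213 mol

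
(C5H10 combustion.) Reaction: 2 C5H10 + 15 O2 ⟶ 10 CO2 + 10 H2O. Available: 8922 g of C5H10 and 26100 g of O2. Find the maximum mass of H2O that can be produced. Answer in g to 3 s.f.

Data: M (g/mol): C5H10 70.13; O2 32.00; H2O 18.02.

9800 g

n(C5H10) = 8922 / 70.13 = 127.2 mol
n(O2) = 26100 / 32.00 = 815.6 mol
n/ν for C5H10 = 127.2/2 = 63.60
n/ν for O2 = 815.6/15 = 54.37
Smallest n/ν is O2 → limiting reagent.
n(H2O) = (10/15) × 815.6 = 543.7 mol
mass = 543.7 × 18.02 = 9797 g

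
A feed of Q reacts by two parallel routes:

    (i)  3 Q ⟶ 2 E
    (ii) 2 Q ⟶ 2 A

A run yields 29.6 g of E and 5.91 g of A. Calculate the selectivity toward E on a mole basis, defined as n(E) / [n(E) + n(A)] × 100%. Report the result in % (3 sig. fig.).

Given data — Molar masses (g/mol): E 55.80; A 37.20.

77.0 %

n(E) = 29.6 / 55.80 = 0.5305 mol
n(A) = 5.91 / 37.20 = 0.1589 mol
selectivity = 0.5305/(0.5305+0.1589) × 100 = 76.95 %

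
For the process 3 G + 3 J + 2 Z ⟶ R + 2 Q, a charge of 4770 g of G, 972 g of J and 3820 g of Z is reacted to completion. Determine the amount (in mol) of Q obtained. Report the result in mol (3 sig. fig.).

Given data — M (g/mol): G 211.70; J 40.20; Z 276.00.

n(G) = 4770 / 211.70 = 22.53 mol
n(J) = 972.0 / 40.20 = 24.18 mol
n(Z) = 3820 / 276.00 = 13.84 mol
n/ν → G: 7.510, J: 8.060, Z: 6.920; Z is limiting.
n(Q) = (2/2) × 13.84 = 13.84 mol

13.8 mol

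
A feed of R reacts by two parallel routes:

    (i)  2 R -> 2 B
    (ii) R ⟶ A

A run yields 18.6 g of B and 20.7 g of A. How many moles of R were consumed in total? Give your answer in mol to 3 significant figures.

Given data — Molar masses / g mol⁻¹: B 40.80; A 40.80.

n(B) = 18.6 / 40.80 = 0.4559 mol
n(A) = 20.7 / 40.80 = 0.5074 mol
n(R) via (i) = (2/2)×0.4559 = 0.4559 mol
n(R) via (ii) = (1/1)×0.5074 = 0.5074 mol
total n(R) = 0.4559 + 0.5074 = 0.9633 mol

0.963 mol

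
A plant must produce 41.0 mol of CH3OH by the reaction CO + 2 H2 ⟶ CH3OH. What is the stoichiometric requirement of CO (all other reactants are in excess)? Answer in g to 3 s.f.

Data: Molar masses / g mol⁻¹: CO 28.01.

1150 g

n(CH3OH) = 41.00 mol
n(CO) = (1/1) × 41.00 = 41.00 mol
mass = 41.00 × 28.01 = 1148 g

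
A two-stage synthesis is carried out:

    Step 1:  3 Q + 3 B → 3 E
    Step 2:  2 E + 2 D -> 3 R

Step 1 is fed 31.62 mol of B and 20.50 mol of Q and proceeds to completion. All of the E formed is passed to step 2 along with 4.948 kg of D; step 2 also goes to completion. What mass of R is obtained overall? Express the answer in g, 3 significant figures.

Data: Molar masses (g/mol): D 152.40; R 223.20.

6860 g

Step 1:
n(B) = 31.62 mol
n(Q) = 20.50 mol
n/ν for B = 31.62/3 = 10.54
n/ν for Q = 20.50/3 = 6.833
Smallest n/ν is Q → limiting reagent.
n(E) produced = (3/3) × 20.50 = 20.50 mol
Step 2:
n(E) available = 20.50 mol
n(D) = 4.948×1000 / 152.40 = 32.47 mol
n/ν for E = 20.50/2 = 10.25
n/ν for D = 32.47/2 = 16.24
Smallest n/ν is E → limiting reagent.
n(R) = (3/2) × 20.50 = 30.75 mol
mass = 30.75 × 223.20 = 6863 g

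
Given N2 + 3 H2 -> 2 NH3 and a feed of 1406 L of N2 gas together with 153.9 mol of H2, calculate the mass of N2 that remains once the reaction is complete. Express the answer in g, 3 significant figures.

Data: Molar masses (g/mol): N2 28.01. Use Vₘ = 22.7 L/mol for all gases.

298 g

n(N2) = 1406 / 22.7 = 61.94 mol
n(H2) = 153.9 mol
n/ν → N2: 61.94, H2: 51.30; H2 is limiting.
N2 consumed = (1/3) × 153.9 = 51.30 mol
N2 remaining = 61.94 − 51.30 = 10.64 mol
mass = 10.64 × 28.01 = 298.0 g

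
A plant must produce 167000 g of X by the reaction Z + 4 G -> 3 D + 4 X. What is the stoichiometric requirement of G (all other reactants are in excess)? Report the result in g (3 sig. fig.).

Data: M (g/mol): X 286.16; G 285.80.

167000 g

n(X) = 167000 / 286.16 = 583.6 mol
n(G) = (4/4) × 583.6 = 583.6 mol
mass = 583.6 × 285.80 = 166800 g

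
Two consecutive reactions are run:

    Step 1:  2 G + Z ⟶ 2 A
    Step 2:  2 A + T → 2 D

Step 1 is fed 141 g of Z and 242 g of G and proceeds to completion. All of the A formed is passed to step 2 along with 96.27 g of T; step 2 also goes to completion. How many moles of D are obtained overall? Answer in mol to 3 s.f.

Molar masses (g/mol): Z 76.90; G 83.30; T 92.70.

Step 1:
n(Z) = 141.0 / 76.90 = 1.834 mol
n(G) = 242.0 / 83.30 = 2.905 mol
n/ν for Z = 1.834/1 = 1.834
n/ν for G = 2.905/2 = 1.453
Smallest n/ν is G → limiting reagent.
n(A) produced = (2/2) × 2.905 = 2.905 mol
Step 2:
n(A) available = 2.905 mol
n(T) = 96.27 / 92.70 = 1.039 mol
n/ν for A = 2.905/2 = 1.453
n/ν for T = 1.039/1 = 1.039
Smallest n/ν is T → limiting reagent.
n(D) = (2/1) × 1.039 = 2.078 mol

2.08 mol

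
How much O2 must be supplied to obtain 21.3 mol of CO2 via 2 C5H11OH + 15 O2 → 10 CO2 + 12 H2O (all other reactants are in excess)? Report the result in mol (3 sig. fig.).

32.0 mol

n(CO2) = 21.30 mol
n(O2) = (15/10) × 21.30 = 31.95 mol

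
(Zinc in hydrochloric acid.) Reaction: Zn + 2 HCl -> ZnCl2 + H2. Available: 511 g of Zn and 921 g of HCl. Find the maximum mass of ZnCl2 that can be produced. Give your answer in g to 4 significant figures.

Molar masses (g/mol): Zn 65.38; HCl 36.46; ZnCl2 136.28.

n(Zn) = 511.0 / 65.38 = 7.816 mol
n(HCl) = 921.0 / 36.46 = 25.26 mol
n/ν for Zn = 7.816/1 = 7.816
n/ν for HCl = 25.26/2 = 12.63
Smallest n/ν is Zn → limiting reagent.
n(ZnCl2) = (1/1) × 7.816 = 7.816 mol
mass = 7.816 × 136.28 = 1065 g

1065 g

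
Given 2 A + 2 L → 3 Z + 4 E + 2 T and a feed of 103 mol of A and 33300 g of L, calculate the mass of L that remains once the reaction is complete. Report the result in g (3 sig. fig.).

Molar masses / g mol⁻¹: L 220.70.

10600 g

n(A) = 103.0 mol
n(L) = 33300 / 220.70 = 150.9 mol
n/ν for A = 103.0/2 = 51.50
n/ν for L = 150.9/2 = 75.45
Smallest n/ν is A → limiting reagent.
L consumed = (2/2) × 103.0 = 103.0 mol
L remaining = 150.9 − 103.0 = 47.90 mol
mass = 47.90 × 220.70 = 10570 g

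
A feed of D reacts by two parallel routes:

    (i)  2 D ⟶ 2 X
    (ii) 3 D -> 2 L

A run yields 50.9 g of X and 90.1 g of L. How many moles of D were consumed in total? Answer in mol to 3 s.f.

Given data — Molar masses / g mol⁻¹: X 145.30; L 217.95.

0.970 mol

n(X) = 50.9 / 145.30 = 0.3503 mol
n(L) = 90.1 / 217.95 = 0.4134 mol
n(D) via (i) = (2/2)×0.3503 = 0.3503 mol
n(D) via (ii) = (3/2)×0.4134 = 0.6201 mol
total n(D) = 0.3503 + 0.6201 = 0.9704 mol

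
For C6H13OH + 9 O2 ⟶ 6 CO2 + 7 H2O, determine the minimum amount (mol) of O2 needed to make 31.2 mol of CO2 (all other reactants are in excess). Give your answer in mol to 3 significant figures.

46.8 mol

n(CO2) = 31.20 mol
n(O2) = (9/6) × 31.20 = 46.80 mol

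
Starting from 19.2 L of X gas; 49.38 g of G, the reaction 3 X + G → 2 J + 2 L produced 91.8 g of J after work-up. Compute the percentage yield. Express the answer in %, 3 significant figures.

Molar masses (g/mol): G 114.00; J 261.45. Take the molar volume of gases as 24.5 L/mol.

n(X) = 19.20 / 24.5 = 0.7837 mol
n(G) = 49.38 / 114.00 = 0.4332 mol
n/ν for X = 0.7837/3 = 0.2612
n/ν for G = 0.4332/1 = 0.4332
Smallest n/ν is X → limiting reagent.
theoretical n(J) = (2/3) × 0.7837 = 0.5225 mol → 136.6 g
% yield = 91.8 / 136.6 × 100 = 67.20 %

67.2 %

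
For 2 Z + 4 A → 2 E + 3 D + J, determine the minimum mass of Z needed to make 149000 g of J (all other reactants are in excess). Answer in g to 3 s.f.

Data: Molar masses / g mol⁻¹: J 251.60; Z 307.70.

n(J) = 149000 / 251.60 = 592.2 mol
n(Z) = (2/1) × 592.2 = 1184 mol
mass = 1184 × 307.70 = 364300 g

364000 g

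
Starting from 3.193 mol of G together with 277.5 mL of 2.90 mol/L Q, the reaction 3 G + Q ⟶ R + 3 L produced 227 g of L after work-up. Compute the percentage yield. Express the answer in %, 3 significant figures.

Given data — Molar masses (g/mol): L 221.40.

n(G) = 3.193 mol
n(Q) = 2.90 × 277.5/1000 = 0.8048 mol
n/ν → G: 1.064, Q: 0.8048; Q is limiting.
theoretical n(L) = (3/1) × 0.8048 = 2.414 mol → 534.5 g
% yield = 227 / 534.5 × 100 = 42.47 %

42.5 %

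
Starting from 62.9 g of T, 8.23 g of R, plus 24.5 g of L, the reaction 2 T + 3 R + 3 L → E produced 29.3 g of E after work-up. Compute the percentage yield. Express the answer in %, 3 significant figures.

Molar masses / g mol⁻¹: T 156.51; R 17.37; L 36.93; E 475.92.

39.0 %

n(T) = 62.90 / 156.51 = 0.4019 mol
n(R) = 8.230 / 17.37 = 0.4738 mol
n(L) = 24.50 / 36.93 = 0.6634 mol
n/ν for T = 0.4019/2 = 0.2010
n/ν for R = 0.4738/3 = 0.1579
n/ν for L = 0.6634/3 = 0.2211
Smallest n/ν is R → limiting reagent.
theoretical n(E) = (1/3) × 0.4738 = 0.1579 mol → 75.15 g
% yield = 29.3 / 75.15 × 100 = 38.99 %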